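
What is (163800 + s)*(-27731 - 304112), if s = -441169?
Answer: 92042961067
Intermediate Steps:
(163800 + s)*(-27731 - 304112) = (163800 - 441169)*(-27731 - 304112) = -277369*(-331843) = 92042961067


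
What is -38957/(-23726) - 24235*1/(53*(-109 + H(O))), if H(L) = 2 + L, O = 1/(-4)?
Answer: 3185763749/539458062 ≈ 5.9055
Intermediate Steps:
O = -1/4 ≈ -0.25000
-38957/(-23726) - 24235*1/(53*(-109 + H(O))) = -38957/(-23726) - 24235*1/(53*(-109 + (2 - 1/4))) = -38957*(-1/23726) - 24235*1/(53*(-109 + 7/4)) = 38957/23726 - 24235/(53*(-429/4)) = 38957/23726 - 24235/(-22737/4) = 38957/23726 - 24235*(-4/22737) = 38957/23726 + 96940/22737 = 3185763749/539458062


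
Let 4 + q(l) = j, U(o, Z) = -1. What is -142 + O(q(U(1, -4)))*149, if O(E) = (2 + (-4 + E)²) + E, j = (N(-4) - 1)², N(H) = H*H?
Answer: 7049346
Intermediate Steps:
N(H) = H²
j = 225 (j = ((-4)² - 1)² = (16 - 1)² = 15² = 225)
q(l) = 221 (q(l) = -4 + 225 = 221)
O(E) = 2 + E + (-4 + E)²
-142 + O(q(U(1, -4)))*149 = -142 + (2 + 221 + (-4 + 221)²)*149 = -142 + (2 + 221 + 217²)*149 = -142 + (2 + 221 + 47089)*149 = -142 + 47312*149 = -142 + 7049488 = 7049346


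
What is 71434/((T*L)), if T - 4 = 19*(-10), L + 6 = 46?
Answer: -35717/3720 ≈ -9.6013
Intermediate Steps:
L = 40 (L = -6 + 46 = 40)
T = -186 (T = 4 + 19*(-10) = 4 - 190 = -186)
71434/((T*L)) = 71434/((-186*40)) = 71434/(-7440) = 71434*(-1/7440) = -35717/3720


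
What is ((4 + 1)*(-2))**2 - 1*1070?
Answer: -970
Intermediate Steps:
((4 + 1)*(-2))**2 - 1*1070 = (5*(-2))**2 - 1070 = (-10)**2 - 1070 = 100 - 1070 = -970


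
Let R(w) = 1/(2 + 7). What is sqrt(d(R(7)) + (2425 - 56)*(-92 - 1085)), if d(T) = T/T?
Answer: 2*I*sqrt(697078) ≈ 1669.8*I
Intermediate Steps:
R(w) = 1/9
d(T) = 1
sqrt(d(R(7)) + (2425 - 56)*(-92 - 1085)) = sqrt(1 + (2425 - 56)*(-92 - 1085)) = sqrt(1 + 2369*(-1177)) = sqrt(1 - 2788313) = sqrt(-2788312) = 2*I*sqrt(697078)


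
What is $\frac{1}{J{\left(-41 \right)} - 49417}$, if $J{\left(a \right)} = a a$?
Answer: $- \frac{1}{47736} \approx -2.0949 \cdot 10^{-5}$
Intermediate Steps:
$J{\left(a \right)} = a^{2}$
$\frac{1}{J{\left(-41 \right)} - 49417} = \frac{1}{\left(-41\right)^{2} - 49417} = \frac{1}{1681 - 49417} = \frac{1}{-47736} = - \frac{1}{47736}$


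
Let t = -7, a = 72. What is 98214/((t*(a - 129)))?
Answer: 32738/133 ≈ 246.15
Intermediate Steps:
98214/((t*(a - 129))) = 98214/((-7*(72 - 129))) = 98214/((-7*(-57))) = 98214/399 = 98214*(1/399) = 32738/133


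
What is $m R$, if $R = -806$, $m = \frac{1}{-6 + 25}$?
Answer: $- \frac{806}{19} \approx -42.421$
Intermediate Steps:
$m = \frac{1}{19} \approx 0.052632$
$m R = \frac{1}{19} \left(-806\right) = - \frac{806}{19}$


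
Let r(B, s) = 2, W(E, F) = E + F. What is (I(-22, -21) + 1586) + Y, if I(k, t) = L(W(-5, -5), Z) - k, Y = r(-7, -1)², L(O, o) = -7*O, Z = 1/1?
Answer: 1682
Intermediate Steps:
Z = 1
Y = 4 (Y = 2² = 4)
I(k, t) = 70 - k (I(k, t) = -7*(-5 - 5) - k = -7*(-10) - k = 70 - k)
(I(-22, -21) + 1586) + Y = ((70 - 1*(-22)) + 1586) + 4 = ((70 + 22) + 1586) + 4 = (92 + 1586) + 4 = 1678 + 4 = 1682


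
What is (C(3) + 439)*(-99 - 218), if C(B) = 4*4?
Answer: -144235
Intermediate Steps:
C(B) = 16
(C(3) + 439)*(-99 - 218) = (16 + 439)*(-99 - 218) = 455*(-317) = -144235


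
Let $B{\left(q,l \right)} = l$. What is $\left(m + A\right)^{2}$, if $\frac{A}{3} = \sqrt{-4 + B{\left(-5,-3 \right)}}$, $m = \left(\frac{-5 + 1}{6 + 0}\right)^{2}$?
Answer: $- \frac{5087}{81} + \frac{8 i \sqrt{7}}{3} \approx -62.802 + 7.0553 i$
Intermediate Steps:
$m = \frac{4}{9}$ ($m = \left(- \frac{4}{6}\right)^{2} = \left(\left(-4\right) \frac{1}{6}\right)^{2} = \left(- \frac{2}{3}\right)^{2} = \frac{4}{9} \approx 0.44444$)
$A = 3 i \sqrt{7}$ ($A = 3 \sqrt{-4 - 3} = 3 \sqrt{-7} = 3 i \sqrt{7} \approx 7.9373 i$)
$\left(m + A\right)^{2} = \left(\frac{4}{9} + 3 i \sqrt{7}\right)^{2}$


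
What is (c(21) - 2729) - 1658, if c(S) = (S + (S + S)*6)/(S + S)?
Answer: -8761/2 ≈ -4380.5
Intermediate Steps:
c(S) = 13/2 (c(S) = (S + (2*S)*6)/((2*S)) = (S + 12*S)*(1/(2*S)) = (13*S)*(1/(2*S)) = 13/2)
(c(21) - 2729) - 1658 = (13/2 - 2729) - 1658 = -5445/2 - 1658 = -8761/2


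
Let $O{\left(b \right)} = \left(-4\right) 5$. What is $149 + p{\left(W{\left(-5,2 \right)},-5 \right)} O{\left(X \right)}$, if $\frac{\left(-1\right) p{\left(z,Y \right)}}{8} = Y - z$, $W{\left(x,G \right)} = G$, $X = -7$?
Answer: $-971$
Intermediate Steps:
$O{\left(b \right)} = -20$
$p{\left(z,Y \right)} = - 8 Y + 8 z$ ($p{\left(z,Y \right)} = - 8 \left(Y - z\right) = - 8 Y + 8 z$)
$149 + p{\left(W{\left(-5,2 \right)},-5 \right)} O{\left(X \right)} = 149 + \left(\left(-8\right) \left(-5\right) + 8 \cdot 2\right) \left(-20\right) = 149 + \left(40 + 16\right) \left(-20\right) = 149 + 56 \left(-20\right) = 149 - 1120 = -971$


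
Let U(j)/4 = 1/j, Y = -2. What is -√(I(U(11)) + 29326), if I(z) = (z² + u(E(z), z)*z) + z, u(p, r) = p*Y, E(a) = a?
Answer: -√3548474/11 ≈ -171.25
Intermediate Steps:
U(j) = 4/j (U(j) = 4*(1/j) = 4/j)
u(p, r) = -2*p (u(p, r) = p*(-2) = -2*p)
I(z) = z - z² (I(z) = (z² + (-2*z)*z) + z = (z² - 2*z²) + z = -z² + z = z - z²)
-√(I(U(11)) + 29326) = -√((4/11)*(1 - 4/11) + 29326) = -√((4*(1/11))*(1 - 4/11) + 29326) = -√(4*(1 - 1*4/11)/11 + 29326) = -√(4*(1 - 4/11)/11 + 29326) = -√((4/11)*(7/11) + 29326) = -√(28/121 + 29326) = -√(3548474/121) = -√3548474/11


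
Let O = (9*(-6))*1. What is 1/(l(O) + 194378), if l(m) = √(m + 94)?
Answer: 97189/18891403422 - √10/18891403422 ≈ 5.1445e-6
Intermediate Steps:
O = -54 (O = -54*1 = -54)
l(m) = √(94 + m)
1/(l(O) + 194378) = 1/(√(94 - 54) + 194378) = 1/(√40 + 194378) = 1/(2*√10 + 194378) = 1/(194378 + 2*√10)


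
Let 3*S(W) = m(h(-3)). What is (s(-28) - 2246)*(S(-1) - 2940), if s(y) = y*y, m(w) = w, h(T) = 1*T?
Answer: 4299742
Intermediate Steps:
h(T) = T
S(W) = -1 (S(W) = (⅓)*(-3) = -1)
s(y) = y²
(s(-28) - 2246)*(S(-1) - 2940) = ((-28)² - 2246)*(-1 - 2940) = (784 - 2246)*(-2941) = -1462*(-2941) = 4299742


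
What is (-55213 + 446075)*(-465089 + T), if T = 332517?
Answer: -51817357064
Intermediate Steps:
(-55213 + 446075)*(-465089 + T) = (-55213 + 446075)*(-465089 + 332517) = 390862*(-132572) = -51817357064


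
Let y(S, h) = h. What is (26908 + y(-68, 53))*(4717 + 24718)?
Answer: 793597035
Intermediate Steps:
(26908 + y(-68, 53))*(4717 + 24718) = (26908 + 53)*(4717 + 24718) = 26961*29435 = 793597035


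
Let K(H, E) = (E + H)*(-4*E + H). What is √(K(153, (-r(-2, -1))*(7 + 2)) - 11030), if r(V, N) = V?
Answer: √2821 ≈ 53.113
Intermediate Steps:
K(H, E) = (E + H)*(H - 4*E)
√(K(153, (-r(-2, -1))*(7 + 2)) - 11030) = √((153² - 4*4*(7 + 2)² - 3*(-1*(-2))*(7 + 2)*153) - 11030) = √((23409 - 4*(2*9)² - 3*2*9*153) - 11030) = √((23409 - 4*18² - 3*18*153) - 11030) = √((23409 - 4*324 - 8262) - 11030) = √((23409 - 1296 - 8262) - 11030) = √(13851 - 11030) = √2821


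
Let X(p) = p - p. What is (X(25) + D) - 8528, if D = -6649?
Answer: -15177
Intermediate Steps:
X(p) = 0
(X(25) + D) - 8528 = (0 - 6649) - 8528 = -6649 - 8528 = -15177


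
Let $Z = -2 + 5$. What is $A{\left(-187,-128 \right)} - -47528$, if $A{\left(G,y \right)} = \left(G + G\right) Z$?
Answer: $46406$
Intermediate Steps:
$Z = 3$
$A{\left(G,y \right)} = 6 G$ ($A{\left(G,y \right)} = \left(G + G\right) 3 = 2 G 3 = 6 G$)
$A{\left(-187,-128 \right)} - -47528 = 6 \left(-187\right) - -47528 = -1122 + 47528 = 46406$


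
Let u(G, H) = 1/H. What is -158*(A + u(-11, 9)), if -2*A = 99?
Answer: 70231/9 ≈ 7803.4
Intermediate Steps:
A = -99/2 (A = -½*99 = -99/2 ≈ -49.500)
-158*(A + u(-11, 9)) = -158*(-99/2 + 1/9) = -158*(-99/2 + ⅑) = -158*(-889/18) = 70231/9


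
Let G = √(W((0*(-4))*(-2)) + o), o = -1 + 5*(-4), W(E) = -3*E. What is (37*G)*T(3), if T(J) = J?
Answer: 111*I*√21 ≈ 508.67*I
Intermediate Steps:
o = -21 (o = -1 - 20 = -21)
G = I*√21 (G = √(-3*0*(-4)*(-2) - 21) = √(-0*(-2) - 21) = √(-3*0 - 21) = √(0 - 21) = √(-21) = I*√21 ≈ 4.5826*I)
(37*G)*T(3) = (37*(I*√21))*3 = (37*I*√21)*3 = 111*I*√21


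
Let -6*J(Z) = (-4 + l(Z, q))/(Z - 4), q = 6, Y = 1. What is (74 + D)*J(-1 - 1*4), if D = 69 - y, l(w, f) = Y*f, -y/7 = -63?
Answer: -298/27 ≈ -11.037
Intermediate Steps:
y = 441 (y = -7*(-63) = 441)
l(w, f) = f (l(w, f) = 1*f = f)
J(Z) = -1/(3*(-4 + Z)) (J(Z) = -(-4 + 6)/(6*(Z - 4)) = -1/(3*(-4 + Z)))
D = -372 (D = 69 - 1*441 = 69 - 441 = -372)
(74 + D)*J(-1 - 1*4) = (74 - 372)*(-1/(-12 + 3*(-1 - 1*4))) = -(-298)/(-12 + 3*(-1 - 4)) = -(-298)/(-12 + 3*(-5)) = -(-298)/(-12 - 15) = -(-298)/(-27) = -(-298)*(-1)/27 = -298*1/27 = -298/27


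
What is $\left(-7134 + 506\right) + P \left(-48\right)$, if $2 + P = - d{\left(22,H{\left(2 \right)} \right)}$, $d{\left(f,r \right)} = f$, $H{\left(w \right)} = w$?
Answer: $-5476$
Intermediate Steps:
$P = -24$ ($P = -2 - 22 = -24$)
$\left(-7134 + 506\right) + P \left(-48\right) = \left(-7134 + 506\right) - -1152 = -6628 + 1152 = -5476$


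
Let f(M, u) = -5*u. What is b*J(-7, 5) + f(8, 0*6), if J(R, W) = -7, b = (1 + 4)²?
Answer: -175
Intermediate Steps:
b = 25 (b = 5² = 25)
b*J(-7, 5) + f(8, 0*6) = 25*(-7) - 0*6 = -175 - 5*0 = -175 + 0 = -175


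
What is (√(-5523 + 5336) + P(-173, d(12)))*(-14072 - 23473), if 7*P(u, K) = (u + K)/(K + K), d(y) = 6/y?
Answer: 12953025/14 - 37545*I*√187 ≈ 9.2522e+5 - 5.1342e+5*I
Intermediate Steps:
P(u, K) = (K + u)/(14*K) (P(u, K) = ((u + K)/(K + K))/7 = ((K + u)/((2*K)))/7 = ((K + u)*(1/(2*K)))/7 = ((K + u)/(2*K))/7 = (K + u)/(14*K))
(√(-5523 + 5336) + P(-173, d(12)))*(-14072 - 23473) = (√(-5523 + 5336) + (6/12 - 173)/(14*((6/12))))*(-14072 - 23473) = (√(-187) + (6*(1/12) - 173)/(14*((6*(1/12)))))*(-37545) = (I*√187 + (½ - 173)/(14*(½)))*(-37545) = (I*√187 + (1/14)*2*(-345/2))*(-37545) = (I*√187 - 345/14)*(-37545) = (-345/14 + I*√187)*(-37545) = 12953025/14 - 37545*I*√187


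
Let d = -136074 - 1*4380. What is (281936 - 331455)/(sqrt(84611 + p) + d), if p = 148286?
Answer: 6955141626/19727093219 + 2426431*sqrt(97)/19727093219 ≈ 0.35378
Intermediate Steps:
d = -140454 (d = -136074 - 4380 = -140454)
(281936 - 331455)/(sqrt(84611 + p) + d) = (281936 - 331455)/(sqrt(84611 + 148286) - 140454) = -49519/(sqrt(232897) - 140454) = -49519/(49*sqrt(97) - 140454) = -49519/(-140454 + 49*sqrt(97))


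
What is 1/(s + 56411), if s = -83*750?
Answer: -1/5839 ≈ -0.00017126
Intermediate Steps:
s = -62250
1/(s + 56411) = 1/(-62250 + 56411) = 1/(-5839) = -1/5839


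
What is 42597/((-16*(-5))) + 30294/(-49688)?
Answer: 264267027/496880 ≈ 531.85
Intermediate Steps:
42597/((-16*(-5))) + 30294/(-49688) = 42597/80 + 30294*(-1/49688) = 42597*(1/80) - 15147/24844 = 42597/80 - 15147/24844 = 264267027/496880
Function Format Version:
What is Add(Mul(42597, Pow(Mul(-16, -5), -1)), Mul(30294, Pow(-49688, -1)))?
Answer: Rational(264267027, 496880) ≈ 531.85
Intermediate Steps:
Add(Mul(42597, Pow(Mul(-16, -5), -1)), Mul(30294, Pow(-49688, -1))) = Add(Mul(42597, Pow(80, -1)), Mul(30294, Rational(-1, 49688))) = Add(Mul(42597, Rational(1, 80)), Rational(-15147, 24844)) = Add(Rational(42597, 80), Rational(-15147, 24844)) = Rational(264267027, 496880)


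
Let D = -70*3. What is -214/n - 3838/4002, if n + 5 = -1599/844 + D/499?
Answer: 174432607985/6164922921 ≈ 28.294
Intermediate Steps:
D = -210
n = -3080921/421156 (n = -5 + (-1599/844 - 210/499) = -5 - 975141/421156 = -3080921/421156 ≈ -7.3154)
-214/n - 3838/4002 = -214/(-3080921/421156) - 3838/4002 = -214*(-421156/3080921) - 3838*1/4002 = 90127384/3080921 - 1919/2001 = 174432607985/6164922921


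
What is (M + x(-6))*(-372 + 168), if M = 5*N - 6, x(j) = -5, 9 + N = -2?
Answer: 13464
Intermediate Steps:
N = -11 (N = -9 - 2 = -11)
M = -61 (M = 5*(-11) - 6 = -55 - 6 = -61)
(M + x(-6))*(-372 + 168) = (-61 - 5)*(-372 + 168) = -66*(-204) = 13464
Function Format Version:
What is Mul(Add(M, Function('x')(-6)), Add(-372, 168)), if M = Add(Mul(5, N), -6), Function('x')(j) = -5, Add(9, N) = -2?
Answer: 13464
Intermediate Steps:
N = -11 (N = Add(-9, -2) = -11)
M = -61 (M = Add(Mul(5, -11), -6) = Add(-55, -6) = -61)
Mul(Add(M, Function('x')(-6)), Add(-372, 168)) = Mul(Add(-61, -5), Add(-372, 168)) = Mul(-66, -204) = 13464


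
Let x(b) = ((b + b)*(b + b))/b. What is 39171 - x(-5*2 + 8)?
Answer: 39179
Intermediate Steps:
x(b) = 4*b (x(b) = ((2*b)*(2*b))/b = (4*b²)/b = 4*b)
39171 - x(-5*2 + 8) = 39171 - 4*(-5*2 + 8) = 39171 - 4*(-10 + 8) = 39171 - 4*(-2) = 39171 - 1*(-8) = 39171 + 8 = 39179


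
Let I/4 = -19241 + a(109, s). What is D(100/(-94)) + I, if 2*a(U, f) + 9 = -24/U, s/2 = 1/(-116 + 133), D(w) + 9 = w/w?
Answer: -8391958/109 ≈ -76991.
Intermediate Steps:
D(w) = -8 (D(w) = -9 + w/w = -9 + 1 = -8)
s = 2/17 (s = 2/(-116 + 133) = 2/17 ≈ 0.11765)
a(U, f) = -9/2 - 12/U (a(U, f) = -9/2 + (-24/U)/2 = -9/2 - 12/U)
I = -8391086/109 (I = 4*(-19241 + (-9/2 - 12/109)) = 4*(-19241 - 1005/218) = 4*(-4195543/218) = -8391086/109 ≈ -76983.)
D(100/(-94)) + I = -8 - 8391086/109 = -8391958/109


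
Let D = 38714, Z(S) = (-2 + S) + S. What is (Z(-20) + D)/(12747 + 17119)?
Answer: 19336/14933 ≈ 1.2948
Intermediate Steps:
Z(S) = -2 + 2*S
(Z(-20) + D)/(12747 + 17119) = ((-2 + 2*(-20)) + 38714)/(12747 + 17119) = ((-2 - 40) + 38714)/29866 = (-42 + 38714)*(1/29866) = 38672*(1/29866) = 19336/14933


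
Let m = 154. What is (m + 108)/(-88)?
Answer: -131/44 ≈ -2.9773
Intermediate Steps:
(m + 108)/(-88) = (154 + 108)/(-88) = 262*(-1/88) = -131/44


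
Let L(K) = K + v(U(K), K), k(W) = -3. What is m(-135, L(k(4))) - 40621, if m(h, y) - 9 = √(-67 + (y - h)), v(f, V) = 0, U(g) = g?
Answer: -40612 + √65 ≈ -40604.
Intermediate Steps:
L(K) = K (L(K) = K + 0 = K)
m(h, y) = 9 + √(-67 + y - h) (m(h, y) = 9 + √(-67 + (y - h)) = 9 + √(-67 + y - h))
m(-135, L(k(4))) - 40621 = (9 + √(-67 - 3 - 1*(-135))) - 40621 = (9 + √(-67 - 3 + 135)) - 40621 = (9 + √65) - 40621 = -40612 + √65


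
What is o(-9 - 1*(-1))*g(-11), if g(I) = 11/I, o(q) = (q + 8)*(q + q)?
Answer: 0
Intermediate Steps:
o(q) = 2*q*(8 + q) (o(q) = (8 + q)*(2*q) = 2*q*(8 + q))
o(-9 - 1*(-1))*g(-11) = (2*(-9 - 1*(-1))*(8 + (-9 - 1*(-1))))*(11/(-11)) = (2*(-9 + 1)*(8 + (-9 + 1)))*(11*(-1/11)) = (2*(-8)*(8 - 8))*(-1) = (2*(-8)*0)*(-1) = 0*(-1) = 0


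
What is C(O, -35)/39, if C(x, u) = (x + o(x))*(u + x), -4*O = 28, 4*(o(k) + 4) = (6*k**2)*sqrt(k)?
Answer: 154/13 - 1029*I*sqrt(7)/13 ≈ 11.846 - 209.42*I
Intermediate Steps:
o(k) = -4 + 3*k**(5/2)/2 (o(k) = -4 + ((6*k**2)*sqrt(k))/4 = -4 + (6*k**(5/2))/4 = -4 + 3*k**(5/2)/2)
O = -7 (O = -1/4*28 = -7)
C(x, u) = (u + x)*(-4 + x + 3*x**(5/2)/2) (C(x, u) = (x + (-4 + 3*x**(5/2)/2))*(u + x) = (-4 + x + 3*x**(5/2)/2)*(u + x) = (u + x)*(-4 + x + 3*x**(5/2)/2))
C(O, -35)/39 = ((-7)**2 - 35*(-7) + (1/2)*(-35)*(-8 + 3*(-7)**(5/2)) + (1/2)*(-7)*(-8 + 3*(-7)**(5/2)))/39 = (49 + 245 + (1/2)*(-35)*(-8 + 3*(49*I*sqrt(7))) + (1/2)*(-7)*(-8 + 3*(49*I*sqrt(7))))*(1/39) = (49 + 245 + (1/2)*(-35)*(-8 + 147*I*sqrt(7)) + (1/2)*(-7)*(-8 + 147*I*sqrt(7)))*(1/39) = (49 + 245 + (140 - 5145*I*sqrt(7)/2) + (28 - 1029*I*sqrt(7)/2))*(1/39) = (462 - 3087*I*sqrt(7))*(1/39) = 154/13 - 1029*I*sqrt(7)/13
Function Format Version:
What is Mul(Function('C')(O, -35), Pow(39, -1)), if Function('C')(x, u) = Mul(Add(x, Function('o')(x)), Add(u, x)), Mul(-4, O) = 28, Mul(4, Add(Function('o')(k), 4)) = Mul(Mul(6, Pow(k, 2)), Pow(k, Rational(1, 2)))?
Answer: Add(Rational(154, 13), Mul(Rational(-1029, 13), I, Pow(7, Rational(1, 2)))) ≈ Add(11.846, Mul(-209.42, I))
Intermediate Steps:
Function('o')(k) = Add(-4, Mul(Rational(3, 2), Pow(k, Rational(5, 2)))) (Function('o')(k) = Add(-4, Mul(Rational(1, 4), Mul(Mul(6, Pow(k, 2)), Pow(k, Rational(1, 2))))) = Add(-4, Mul(Rational(1, 4), Mul(6, Pow(k, Rational(5, 2))))) = Add(-4, Mul(Rational(3, 2), Pow(k, Rational(5, 2)))))
O = -7 (O = Mul(Rational(-1, 4), 28) = -7)
Function('C')(x, u) = Mul(Add(u, x), Add(-4, x, Mul(Rational(3, 2), Pow(x, Rational(5, 2))))) (Function('C')(x, u) = Mul(Add(x, Add(-4, Mul(Rational(3, 2), Pow(x, Rational(5, 2))))), Add(u, x)) = Mul(Add(-4, x, Mul(Rational(3, 2), Pow(x, Rational(5, 2)))), Add(u, x)) = Mul(Add(u, x), Add(-4, x, Mul(Rational(3, 2), Pow(x, Rational(5, 2))))))
Mul(Function('C')(O, -35), Pow(39, -1)) = Mul(Add(Pow(-7, 2), Mul(-35, -7), Mul(Rational(1, 2), -35, Add(-8, Mul(3, Pow(-7, Rational(5, 2))))), Mul(Rational(1, 2), -7, Add(-8, Mul(3, Pow(-7, Rational(5, 2)))))), Pow(39, -1)) = Mul(Add(49, 245, Mul(Rational(1, 2), -35, Add(-8, Mul(3, Mul(49, I, Pow(7, Rational(1, 2)))))), Mul(Rational(1, 2), -7, Add(-8, Mul(3, Mul(49, I, Pow(7, Rational(1, 2))))))), Rational(1, 39)) = Mul(Add(49, 245, Mul(Rational(1, 2), -35, Add(-8, Mul(147, I, Pow(7, Rational(1, 2))))), Mul(Rational(1, 2), -7, Add(-8, Mul(147, I, Pow(7, Rational(1, 2)))))), Rational(1, 39)) = Mul(Add(49, 245, Add(140, Mul(Rational(-5145, 2), I, Pow(7, Rational(1, 2)))), Add(28, Mul(Rational(-1029, 2), I, Pow(7, Rational(1, 2))))), Rational(1, 39)) = Mul(Add(462, Mul(-3087, I, Pow(7, Rational(1, 2)))), Rational(1, 39)) = Add(Rational(154, 13), Mul(Rational(-1029, 13), I, Pow(7, Rational(1, 2))))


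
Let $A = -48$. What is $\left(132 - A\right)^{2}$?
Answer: $32400$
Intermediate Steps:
$\left(132 - A\right)^{2} = \left(132 - -48\right)^{2} = \left(132 + 48\right)^{2} = 180^{2} = 32400$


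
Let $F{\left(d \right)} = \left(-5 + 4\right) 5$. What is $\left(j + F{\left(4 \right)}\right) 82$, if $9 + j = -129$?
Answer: $-11726$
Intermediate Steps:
$F{\left(d \right)} = -5$ ($F{\left(d \right)} = \left(-1\right) 5 = -5$)
$j = -138$ ($j = -9 - 129 = -138$)
$\left(j + F{\left(4 \right)}\right) 82 = \left(-138 - 5\right) 82 = \left(-143\right) 82 = -11726$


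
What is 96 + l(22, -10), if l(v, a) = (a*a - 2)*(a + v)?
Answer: 1272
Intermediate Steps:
l(v, a) = (-2 + a²)*(a + v) (l(v, a) = (a² - 2)*(a + v) = (-2 + a²)*(a + v))
96 + l(22, -10) = 96 + ((-10)³ - 2*(-10) - 2*22 + 22*(-10)²) = 96 + (-1000 + 20 - 44 + 22*100) = 96 + (-1000 + 20 - 44 + 2200) = 96 + 1176 = 1272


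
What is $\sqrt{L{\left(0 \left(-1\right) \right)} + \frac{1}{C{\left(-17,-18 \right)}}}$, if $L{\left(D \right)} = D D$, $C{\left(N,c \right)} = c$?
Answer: $\frac{i \sqrt{2}}{6} \approx 0.2357 i$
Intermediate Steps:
$L{\left(D \right)} = D^{2}$
$\sqrt{L{\left(0 \left(-1\right) \right)} + \frac{1}{C{\left(-17,-18 \right)}}} = \sqrt{\left(0 \left(-1\right)\right)^{2} + \frac{1}{-18}} = \sqrt{0^{2} - \frac{1}{18}} = \sqrt{0 - \frac{1}{18}} = \sqrt{- \frac{1}{18}} = \frac{i \sqrt{2}}{6}$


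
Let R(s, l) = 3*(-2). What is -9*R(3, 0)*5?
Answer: 270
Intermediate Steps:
R(s, l) = -6
-9*R(3, 0)*5 = -9*(-6)*5 = 54*5 = 270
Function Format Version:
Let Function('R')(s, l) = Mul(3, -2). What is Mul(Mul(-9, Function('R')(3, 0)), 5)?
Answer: 270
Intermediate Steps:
Function('R')(s, l) = -6
Mul(Mul(-9, Function('R')(3, 0)), 5) = Mul(Mul(-9, -6), 5) = Mul(54, 5) = 270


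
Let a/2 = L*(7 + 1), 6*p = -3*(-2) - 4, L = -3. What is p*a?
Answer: -16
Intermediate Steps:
p = ⅓ (p = (-3*(-2) - 4)/6 = (6 - 4)/6 = (⅙)*2 = ⅓ ≈ 0.33333)
a = -48 (a = 2*(-3*(7 + 1)) = 2*(-3*8) = 2*(-24) = -48)
p*a = (⅓)*(-48) = -16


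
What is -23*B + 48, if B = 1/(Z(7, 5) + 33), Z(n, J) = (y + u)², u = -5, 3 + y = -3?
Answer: 7369/154 ≈ 47.851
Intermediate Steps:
y = -6 (y = -3 - 3 = -6)
Z(n, J) = 121 (Z(n, J) = (-6 - 5)² = (-11)² = 121)
B = 1/154 (B = 1/(121 + 33) = 1/154 ≈ 0.0064935)
-23*B + 48 = -23*1/154 + 48 = -23/154 + 48 = 7369/154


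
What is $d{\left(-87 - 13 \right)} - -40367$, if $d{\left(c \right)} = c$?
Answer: $40267$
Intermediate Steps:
$d{\left(-87 - 13 \right)} - -40367 = \left(-87 - 13\right) - -40367 = \left(-87 - 13\right) + 40367 = -100 + 40367 = 40267$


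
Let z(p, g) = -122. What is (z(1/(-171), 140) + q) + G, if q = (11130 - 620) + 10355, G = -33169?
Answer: -12426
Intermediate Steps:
q = 20865 (q = 10510 + 10355 = 20865)
(z(1/(-171), 140) + q) + G = (-122 + 20865) - 33169 = 20743 - 33169 = -12426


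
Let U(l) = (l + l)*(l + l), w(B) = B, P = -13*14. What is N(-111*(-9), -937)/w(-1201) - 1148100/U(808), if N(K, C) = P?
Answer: -225895777/784089664 ≈ -0.28810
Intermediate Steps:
P = -182
N(K, C) = -182
U(l) = 4*l² (U(l) = (2*l)*(2*l) = 4*l²)
N(-111*(-9), -937)/w(-1201) - 1148100/U(808) = -182/(-1201) - 1148100/(4*808²) = -182*(-1/1201) - 1148100/(4*652864) = 182/1201 - 1148100/2611456 = 182/1201 - 1148100*1/2611456 = 182/1201 - 287025/652864 = -225895777/784089664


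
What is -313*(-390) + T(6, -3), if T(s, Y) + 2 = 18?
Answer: 122086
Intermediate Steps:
T(s, Y) = 16 (T(s, Y) = -2 + 18 = 16)
-313*(-390) + T(6, -3) = -313*(-390) + 16 = 122070 + 16 = 122086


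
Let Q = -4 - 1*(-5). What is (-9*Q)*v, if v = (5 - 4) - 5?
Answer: 36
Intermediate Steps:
v = -4 (v = 1 - 5 = -4)
Q = 1 (Q = -4 + 5 = 1)
(-9*Q)*v = -9*1*(-4) = -9*(-4) = 36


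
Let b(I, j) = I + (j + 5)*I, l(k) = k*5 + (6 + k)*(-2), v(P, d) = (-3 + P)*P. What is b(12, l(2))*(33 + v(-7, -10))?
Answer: 0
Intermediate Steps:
v(P, d) = P*(-3 + P)
l(k) = -12 + 3*k (l(k) = 5*k + (-12 - 2*k) = -12 + 3*k)
b(I, j) = I + I*(5 + j) (b(I, j) = I + (5 + j)*I = I + I*(5 + j))
b(12, l(2))*(33 + v(-7, -10)) = (12*(6 + (-12 + 3*2)))*(33 - 7*(-3 - 7)) = (12*(6 + (-12 + 6)))*(33 - 7*(-10)) = (12*(6 - 6))*(33 + 70) = (12*0)*103 = 0*103 = 0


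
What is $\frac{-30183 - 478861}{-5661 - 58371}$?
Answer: $\frac{127261}{16008} \approx 7.9498$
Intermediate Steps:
$\frac{-30183 - 478861}{-5661 - 58371} = - \frac{509044}{-64032} = \left(-509044\right) \left(- \frac{1}{64032}\right) = \frac{127261}{16008}$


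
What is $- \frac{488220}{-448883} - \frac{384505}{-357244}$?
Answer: $\frac{347011423595}{160360758452} \approx 2.1639$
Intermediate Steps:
$- \frac{488220}{-448883} - \frac{384505}{-357244} = \left(-488220\right) \left(- \frac{1}{448883}\right) - - \frac{384505}{357244} = \frac{488220}{448883} + \frac{384505}{357244} = \frac{347011423595}{160360758452}$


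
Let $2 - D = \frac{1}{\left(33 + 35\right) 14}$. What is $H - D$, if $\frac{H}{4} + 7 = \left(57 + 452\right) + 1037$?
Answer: $\frac{5858609}{952} \approx 6154.0$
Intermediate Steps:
$D = \frac{1903}{952}$ ($D = 2 - \frac{1}{\left(33 + 35\right) 14} = 2 - \frac{1}{68 \cdot 14} = 2 - \frac{1}{952} = \frac{1903}{952} \approx 1.9989$)
$H = 6156$ ($H = -28 + 4 \left(\left(57 + 452\right) + 1037\right) = -28 + 4 \left(509 + 1037\right) = -28 + 4 \cdot 1546 = -28 + 6184 = 6156$)
$H - D = 6156 - \frac{1903}{952} = \frac{5858609}{952}$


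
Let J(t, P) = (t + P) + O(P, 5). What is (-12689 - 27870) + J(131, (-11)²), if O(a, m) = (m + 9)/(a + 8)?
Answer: -5199589/129 ≈ -40307.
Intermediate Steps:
O(a, m) = (9 + m)/(8 + a)
J(t, P) = P + t + 14/(8 + P) (J(t, P) = (t + P) + (9 + 5)/(8 + P) = (P + t) + 14/(8 + P) = P + t + 14/(8 + P))
(-12689 - 27870) + J(131, (-11)²) = (-12689 - 27870) + (14 + (8 + (-11)²)*((-11)² + 131))/(8 + (-11)²) = -40559 + (14 + (8 + 121)*(121 + 131))/(8 + 121) = -40559 + (14 + 129*252)/129 = -40559 + (14 + 32508)/129 = -40559 + (1/129)*32522 = -40559 + 32522/129 = -5199589/129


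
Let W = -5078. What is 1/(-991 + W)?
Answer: -1/6069 ≈ -0.00016477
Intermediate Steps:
1/(-991 + W) = 1/(-991 - 5078) = 1/(-6069) = -1/6069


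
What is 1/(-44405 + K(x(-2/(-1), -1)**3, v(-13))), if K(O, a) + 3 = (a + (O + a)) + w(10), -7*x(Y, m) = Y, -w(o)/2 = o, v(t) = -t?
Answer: -343/15229894 ≈ -2.2522e-5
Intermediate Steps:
w(o) = -2*o
x(Y, m) = -Y/7
K(O, a) = -23 + O + 2*a (K(O, a) = -3 + ((a + (O + a)) - 2*10) = -3 + ((O + 2*a) - 20) = -3 + (-20 + O + 2*a) = -23 + O + 2*a)
1/(-44405 + K(x(-2/(-1), -1)**3, v(-13))) = 1/(-44405 + (-23 + (-(-2)/(7*(-1)))**3 + 2*(-1*(-13)))) = 1/(-44405 + (-23 + (-(-2)*(-1)/7)**3 + 2*13)) = 1/(-44405 + (-23 + (-1/7*2)**3 + 26)) = 1/(-44405 + (-23 + (-2/7)**3 + 26)) = 1/(-44405 + (-23 - 8/343 + 26)) = 1/(-44405 + 1021/343) = 1/(-15229894/343) = -343/15229894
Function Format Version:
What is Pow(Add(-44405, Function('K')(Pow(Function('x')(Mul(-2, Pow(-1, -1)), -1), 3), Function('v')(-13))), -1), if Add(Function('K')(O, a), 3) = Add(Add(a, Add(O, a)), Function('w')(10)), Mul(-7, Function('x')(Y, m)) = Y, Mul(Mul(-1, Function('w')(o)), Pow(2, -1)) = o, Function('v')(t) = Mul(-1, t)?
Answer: Rational(-343, 15229894) ≈ -2.2522e-5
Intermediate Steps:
Function('w')(o) = Mul(-2, o)
Function('x')(Y, m) = Mul(Rational(-1, 7), Y)
Function('K')(O, a) = Add(-23, O, Mul(2, a)) (Function('K')(O, a) = Add(-3, Add(Add(a, Add(O, a)), Mul(-2, 10))) = Add(-3, Add(Add(O, Mul(2, a)), -20)) = Add(-3, Add(-20, O, Mul(2, a))) = Add(-23, O, Mul(2, a)))
Pow(Add(-44405, Function('K')(Pow(Function('x')(Mul(-2, Pow(-1, -1)), -1), 3), Function('v')(-13))), -1) = Pow(Add(-44405, Add(-23, Pow(Mul(Rational(-1, 7), Mul(-2, Pow(-1, -1))), 3), Mul(2, Mul(-1, -13)))), -1) = Pow(Add(-44405, Add(-23, Pow(Mul(Rational(-1, 7), Mul(-2, -1)), 3), Mul(2, 13))), -1) = Pow(Add(-44405, Add(-23, Pow(Mul(Rational(-1, 7), 2), 3), 26)), -1) = Pow(Add(-44405, Add(-23, Pow(Rational(-2, 7), 3), 26)), -1) = Pow(Add(-44405, Add(-23, Rational(-8, 343), 26)), -1) = Pow(Add(-44405, Rational(1021, 343)), -1) = Pow(Rational(-15229894, 343), -1) = Rational(-343, 15229894)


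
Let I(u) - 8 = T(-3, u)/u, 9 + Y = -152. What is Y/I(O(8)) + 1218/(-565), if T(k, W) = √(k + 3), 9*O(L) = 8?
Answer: -100709/4520 ≈ -22.281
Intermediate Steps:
Y = -161 (Y = -9 - 152 = -161)
O(L) = 8/9 (O(L) = (⅑)*8 = 8/9)
T(k, W) = √(3 + k)
I(u) = 8 (I(u) = 8 + √(3 - 3)/u = 8 + √0/u = 8 + 0/u = 8 + 0 = 8)
Y/I(O(8)) + 1218/(-565) = -161/8 + 1218/(-565) = -161*⅛ + 1218*(-1/565) = -161/8 - 1218/565 = -100709/4520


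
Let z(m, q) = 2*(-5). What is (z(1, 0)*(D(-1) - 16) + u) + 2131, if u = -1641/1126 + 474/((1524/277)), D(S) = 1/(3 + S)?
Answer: 169507147/71501 ≈ 2370.7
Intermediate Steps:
z(m, q) = -10
u = 6055861/71501 (u = -1641*1/1126 + 474/((1524*(1/277))) = -1641/1126 + 474/(1524/277) = -1641/1126 + 474*(277/1524) = -1641/1126 + 21883/254 = 6055861/71501 ≈ 84.696)
(z(1, 0)*(D(-1) - 16) + u) + 2131 = (-10*(1/(3 - 1) - 16) + 6055861/71501) + 2131 = (-10*(1/2 - 16) + 6055861/71501) + 2131 = (-10*(½ - 16) + 6055861/71501) + 2131 = (-10*(-31/2) + 6055861/71501) + 2131 = (155 + 6055861/71501) + 2131 = 17138516/71501 + 2131 = 169507147/71501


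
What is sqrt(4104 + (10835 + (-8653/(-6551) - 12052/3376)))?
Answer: sqrt(114155342373677385)/2764522 ≈ 122.22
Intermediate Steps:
sqrt(4104 + (10835 + (-8653/(-6551) - 12052/3376))) = sqrt(4104 + (10835 + (-8653*(-1/6551) - 12052*1/3376))) = sqrt(4104 + (10835 + (8653/6551 - 3013/844))) = sqrt(4104 + (10835 - 12435031/5529044)) = sqrt(4104 + 59894756709/5529044) = sqrt(82585953285/5529044) = sqrt(114155342373677385)/2764522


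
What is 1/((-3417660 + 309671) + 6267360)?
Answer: 1/3159371 ≈ 3.1652e-7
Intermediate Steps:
1/((-3417660 + 309671) + 6267360) = 1/(-3107989 + 6267360) = 1/3159371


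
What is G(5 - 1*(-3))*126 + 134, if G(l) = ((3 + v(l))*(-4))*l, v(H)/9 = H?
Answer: -302266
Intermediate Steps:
v(H) = 9*H
G(l) = l*(-12 - 36*l) (G(l) = ((3 + 9*l)*(-4))*l = (-12 - 36*l)*l = l*(-12 - 36*l))
G(5 - 1*(-3))*126 + 134 = -12*(5 - 1*(-3))*(1 + 3*(5 - 1*(-3)))*126 + 134 = -12*(5 + 3)*(1 + 3*(5 + 3))*126 + 134 = -12*8*(1 + 3*8)*126 + 134 = -12*8*(1 + 24)*126 + 134 = -12*8*25*126 + 134 = -2400*126 + 134 = -302400 + 134 = -302266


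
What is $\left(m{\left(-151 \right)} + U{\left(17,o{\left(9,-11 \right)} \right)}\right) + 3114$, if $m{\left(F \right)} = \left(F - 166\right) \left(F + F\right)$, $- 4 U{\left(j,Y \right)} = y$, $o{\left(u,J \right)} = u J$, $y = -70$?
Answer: $\frac{197731}{2} \approx 98866.0$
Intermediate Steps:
$o{\left(u,J \right)} = J u$
$U{\left(j,Y \right)} = \frac{35}{2}$ ($U{\left(j,Y \right)} = \left(- \frac{1}{4}\right) \left(-70\right) = \frac{35}{2}$)
$m{\left(F \right)} = 2 F \left(-166 + F\right)$ ($m{\left(F \right)} = \left(-166 + F\right) 2 F = 2 F \left(-166 + F\right)$)
$\left(m{\left(-151 \right)} + U{\left(17,o{\left(9,-11 \right)} \right)}\right) + 3114 = \left(2 \left(-151\right) \left(-166 - 151\right) + \frac{35}{2}\right) + 3114 = \left(2 \left(-151\right) \left(-317\right) + \frac{35}{2}\right) + 3114 = \left(95734 + \frac{35}{2}\right) + 3114 = \frac{191503}{2} + 3114 = \frac{197731}{2}$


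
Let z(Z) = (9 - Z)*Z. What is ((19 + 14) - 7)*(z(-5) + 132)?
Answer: 1612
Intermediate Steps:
z(Z) = Z*(9 - Z)
((19 + 14) - 7)*(z(-5) + 132) = ((19 + 14) - 7)*(-5*(9 - 1*(-5)) + 132) = (33 - 7)*(-5*(9 + 5) + 132) = 26*(-5*14 + 132) = 26*(-70 + 132) = 26*62 = 1612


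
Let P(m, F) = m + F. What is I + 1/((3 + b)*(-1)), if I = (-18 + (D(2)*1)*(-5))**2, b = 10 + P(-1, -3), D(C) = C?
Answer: 7055/9 ≈ 783.89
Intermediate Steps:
P(m, F) = F + m
b = 6 (b = 10 + (-3 - 1) = 10 - 4 = 6)
I = 784 (I = (-18 + (2*1)*(-5))**2 = (-18 + 2*(-5))**2 = (-18 - 10)**2 = (-28)**2 = 784)
I + 1/((3 + b)*(-1)) = 784 + 1/((3 + 6)*(-1)) = 784 + 1/(9*(-1)) = 784 + 1/(-9) = 784 - 1/9 = 7055/9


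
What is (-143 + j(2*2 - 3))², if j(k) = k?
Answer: 20164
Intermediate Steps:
(-143 + j(2*2 - 3))² = (-143 + (2*2 - 3))² = (-143 + (4 - 3))² = (-143 + 1)² = (-142)² = 20164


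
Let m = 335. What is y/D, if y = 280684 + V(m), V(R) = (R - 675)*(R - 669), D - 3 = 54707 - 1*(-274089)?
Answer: 394244/328799 ≈ 1.1990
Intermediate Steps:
D = 328799 (D = 3 + (54707 - 1*(-274089)) = 3 + (54707 + 274089) = 3 + 328796 = 328799)
V(R) = (-675 + R)*(-669 + R)
y = 394244 (y = 280684 + (451575 + 335² - 1344*335) = 280684 + (451575 + 112225 - 450240) = 280684 + 113560 = 394244)
y/D = 394244/328799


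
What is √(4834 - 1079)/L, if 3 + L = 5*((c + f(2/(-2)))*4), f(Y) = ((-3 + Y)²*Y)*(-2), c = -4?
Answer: √3755/557 ≈ 0.11001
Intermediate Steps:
f(Y) = -2*Y*(-3 + Y)² (f(Y) = (Y*(-3 + Y)²)*(-2) = -2*Y*(-3 + Y)²)
L = 557 (L = -3 + 5*((-4 - 2*2/(-2)*(-3 + 2/(-2))²)*4) = -3 + 5*((-4 - 2*2*(-½)*(-3 + 2*(-½))²)*4) = -3 + 5*((-4 - 2*(-1)*(-3 - 1)²)*4) = -3 + 5*((-4 - 2*(-1)*(-4)²)*4) = -3 + 5*((-4 - 2*(-1)*16)*4) = -3 + 5*((-4 + 32)*4) = -3 + 5*(28*4) = -3 + 5*112 = -3 + 560 = 557)
√(4834 - 1079)/L = √(4834 - 1079)/557 = √3755*(1/557) = √3755/557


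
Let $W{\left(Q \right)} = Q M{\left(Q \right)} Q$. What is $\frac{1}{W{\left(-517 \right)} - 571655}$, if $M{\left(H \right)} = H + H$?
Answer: $- \frac{1}{276948481} \approx -3.6108 \cdot 10^{-9}$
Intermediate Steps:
$M{\left(H \right)} = 2 H$
$W{\left(Q \right)} = 2 Q^{3}$ ($W{\left(Q \right)} = Q 2 Q Q = 2 Q^{2} Q = 2 Q^{3}$)
$\frac{1}{W{\left(-517 \right)} - 571655} = \frac{1}{2 \left(-517\right)^{3} - 571655} = \frac{1}{2 \left(-138188413\right) - 571655} = \frac{1}{-276376826 - 571655} = \frac{1}{-276948481} = - \frac{1}{276948481}$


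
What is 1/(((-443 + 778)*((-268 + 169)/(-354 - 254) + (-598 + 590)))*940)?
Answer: -152/375124625 ≈ -4.0520e-7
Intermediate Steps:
1/(((-443 + 778)*((-268 + 169)/(-354 - 254) + (-598 + 590)))*940) = 1/((335*(-99/(-608) - 8))*940) = 1/((335*(-99*(-1/608) - 8))*940) = 1/((335*(99/608 - 8))*940) = 1/((335*(-4765/608))*940) = 1/(-1596275/608*940) = 1/(-375124625/152) = -152/375124625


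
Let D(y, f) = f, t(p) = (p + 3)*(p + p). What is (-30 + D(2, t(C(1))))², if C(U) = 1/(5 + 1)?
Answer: 271441/324 ≈ 837.78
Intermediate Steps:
C(U) = ⅙ (C(U) = 1/6 = ⅙)
t(p) = 2*p*(3 + p) (t(p) = (3 + p)*(2*p) = 2*p*(3 + p))
(-30 + D(2, t(C(1))))² = (-30 + 2*(⅙)*(3 + ⅙))² = (-30 + 2*(⅙)*(19/6))² = (-30 + 19/18)² = (-521/18)² = 271441/324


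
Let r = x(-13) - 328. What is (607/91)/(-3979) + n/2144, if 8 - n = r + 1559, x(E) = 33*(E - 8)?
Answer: -96604289/388159408 ≈ -0.24888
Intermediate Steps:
x(E) = -264 + 33*E (x(E) = 33*(-8 + E) = -264 + 33*E)
r = -1021 (r = (-264 + 33*(-13)) - 328 = (-264 - 429) - 328 = -693 - 328 = -1021)
n = -530 (n = 8 - (-1021 + 1559) = 8 - 1*538 = 8 - 538 = -530)
(607/91)/(-3979) + n/2144 = (607/91)/(-3979) - 530/2144 = (607*(1/91))*(-1/3979) - 530*1/2144 = (607/91)*(-1/3979) - 265/1072 = -607/362089 - 265/1072 = -96604289/388159408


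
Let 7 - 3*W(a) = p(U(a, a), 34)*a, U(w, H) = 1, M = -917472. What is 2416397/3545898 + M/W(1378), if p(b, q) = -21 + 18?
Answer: -9749780089591/14683563618 ≈ -663.99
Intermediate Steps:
p(b, q) = -3
W(a) = 7/3 + a (W(a) = 7/3 - (-1)*a = 7/3 + a)
2416397/3545898 + M/W(1378) = 2416397/3545898 - 917472/(7/3 + 1378) = 2416397*(1/3545898) - 917472/4141/3 = 2416397/3545898 - 917472*3/4141 = 2416397/3545898 - 2752416/4141 = -9749780089591/14683563618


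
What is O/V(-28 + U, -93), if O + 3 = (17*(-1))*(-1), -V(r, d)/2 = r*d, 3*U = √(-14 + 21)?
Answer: -84/31217 - √7/31217 ≈ -0.0027756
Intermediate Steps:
U = √7/3 (U = √(-14 + 21)/3 = √7/3 ≈ 0.88192)
V(r, d) = -2*d*r (V(r, d) = -2*r*d = -2*d*r)
O = 14 (O = -3 + (17*(-1))*(-1) = -3 - 17*(-1) = -3 + 17 = 14)
O/V(-28 + U, -93) = 14/((-2*(-93)*(-28 + √7/3))) = 14/(-5208 + 62*√7)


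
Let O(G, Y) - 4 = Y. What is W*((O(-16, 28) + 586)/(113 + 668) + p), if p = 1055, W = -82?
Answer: -67614986/781 ≈ -86575.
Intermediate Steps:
O(G, Y) = 4 + Y
W*((O(-16, 28) + 586)/(113 + 668) + p) = -82*(((4 + 28) + 586)/(113 + 668) + 1055) = -82*((32 + 586)/781 + 1055) = -82*(618*(1/781) + 1055) = -82*(618/781 + 1055) = -82*824573/781 = -67614986/781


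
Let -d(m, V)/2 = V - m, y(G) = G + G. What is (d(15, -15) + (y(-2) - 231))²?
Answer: 30625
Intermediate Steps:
y(G) = 2*G
d(m, V) = -2*V + 2*m (d(m, V) = -2*(V - m) = -2*V + 2*m)
(d(15, -15) + (y(-2) - 231))² = ((-2*(-15) + 2*15) + (2*(-2) - 231))² = ((30 + 30) + (-4 - 231))² = (60 - 235)² = (-175)² = 30625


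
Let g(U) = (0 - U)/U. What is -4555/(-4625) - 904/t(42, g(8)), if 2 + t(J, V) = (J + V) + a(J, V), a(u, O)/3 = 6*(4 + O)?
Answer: -751477/86025 ≈ -8.7356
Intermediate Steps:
g(U) = -1 (g(U) = (-U)/U = -1)
a(u, O) = 72 + 18*O (a(u, O) = 3*(6*(4 + O)) = 3*(24 + 6*O) = 72 + 18*O)
t(J, V) = 70 + J + 19*V (t(J, V) = -2 + ((J + V) + (72 + 18*V)) = -2 + (72 + J + 19*V) = 70 + J + 19*V)
-4555/(-4625) - 904/t(42, g(8)) = -4555/(-4625) - 904/(70 + 42 + 19*(-1)) = -4555*(-1/4625) - 904/(70 + 42 - 19) = 911/925 - 904/93 = -751477/86025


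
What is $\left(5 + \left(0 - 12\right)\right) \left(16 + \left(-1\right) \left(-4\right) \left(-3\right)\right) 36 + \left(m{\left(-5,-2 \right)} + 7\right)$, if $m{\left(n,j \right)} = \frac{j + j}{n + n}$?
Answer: $- \frac{5003}{5} \approx -1000.6$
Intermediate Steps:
$m{\left(n,j \right)} = \frac{j}{n}$ ($m{\left(n,j \right)} = \frac{2 j}{2 n} = 2 j \frac{1}{2 n} = \frac{j}{n}$)
$\left(5 + \left(0 - 12\right)\right) \left(16 + \left(-1\right) \left(-4\right) \left(-3\right)\right) 36 + \left(m{\left(-5,-2 \right)} + 7\right) = \left(5 + \left(0 - 12\right)\right) \left(16 + \left(-1\right) \left(-4\right) \left(-3\right)\right) 36 + \left(- \frac{2}{-5} + 7\right) = \left(5 - 12\right) \left(16 + 4 \left(-3\right)\right) 36 + \left(\left(-2\right) \left(- \frac{1}{5}\right) + 7\right) = - 7 \left(16 - 12\right) 36 + \left(\frac{2}{5} + 7\right) = \left(-7\right) 4 \cdot 36 + \frac{37}{5} = \left(-28\right) 36 + \frac{37}{5} = -1008 + \frac{37}{5} = - \frac{5003}{5}$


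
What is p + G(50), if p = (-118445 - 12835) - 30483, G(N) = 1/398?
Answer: -64381673/398 ≈ -1.6176e+5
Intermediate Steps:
G(N) = 1/398
p = -161763 (p = -131280 - 30483 = -161763)
p + G(50) = -161763 + 1/398 = -64381673/398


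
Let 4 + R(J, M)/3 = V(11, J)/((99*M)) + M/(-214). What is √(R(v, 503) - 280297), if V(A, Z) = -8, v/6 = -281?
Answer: I*√3537035056697948322/3552186 ≈ 529.45*I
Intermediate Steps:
v = -1686 (v = 6*(-281) = -1686)
R(J, M) = -12 - 8/(33*M) - 3*M/214 (R(J, M) = -12 + 3*(-8*1/(99*M) + M/(-214)) = -12 + 3*(-8/(99*M) + M*(-1/214)) = -12 + 3*(-8/(99*M) - M/214) = -12 + (-8/(33*M) - 3*M/214) = -12 - 8/(33*M) - 3*M/214)
√(R(v, 503) - 280297) = √((1/7062)*(-1712 + 99*503*(-856 - 1*503))/503 - 280297) = √((1/7062)*(1/503)*(-1712 + 99*503*(-856 - 503)) - 280297) = √((1/7062)*(1/503)*(-1712 + 99*503*(-1359)) - 280297) = √((1/7062)*(1/503)*(-1712 - 67674123) - 280297) = √((1/7062)*(1/503)*(-67675835) - 280297) = √(-67675835/3552186 - 280297) = √(-995734755077/3552186) = I*√3537035056697948322/3552186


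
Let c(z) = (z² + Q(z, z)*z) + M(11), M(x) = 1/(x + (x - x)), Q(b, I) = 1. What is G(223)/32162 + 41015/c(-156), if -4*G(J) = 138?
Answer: 29002384771/17108961844 ≈ 1.6952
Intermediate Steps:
G(J) = -69/2 (G(J) = -¼*138 = -69/2)
M(x) = 1/x (M(x) = 1/(x + 0) = 1/x)
c(z) = 1/11 + z + z² (c(z) = (z² + 1*z) + 1/11 = (z² + z) + 1/11 = (z + z²) + 1/11 = 1/11 + z + z²)
G(223)/32162 + 41015/c(-156) = -69/2/32162 + 41015/(1/11 - 156 + (-156)²) = -69/2*1/32162 + 41015/(1/11 - 156 + 24336) = -69/64324 + 41015/(265981/11) = -69/64324 + 41015*(11/265981) = -69/64324 + 451165/265981 = 29002384771/17108961844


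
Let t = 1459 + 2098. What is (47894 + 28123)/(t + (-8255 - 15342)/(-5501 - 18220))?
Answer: 1803199257/84399194 ≈ 21.365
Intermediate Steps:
t = 3557
(47894 + 28123)/(t + (-8255 - 15342)/(-5501 - 18220)) = (47894 + 28123)/(3557 + (-8255 - 15342)/(-5501 - 18220)) = 76017/(3557 - 23597/(-23721)) = 76017/(3557 - 23597*(-1/23721)) = 76017/(3557 + 23597/23721) = 76017/(84399194/23721) = 76017*(23721/84399194) = 1803199257/84399194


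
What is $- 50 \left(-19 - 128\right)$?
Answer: $7350$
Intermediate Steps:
$- 50 \left(-19 - 128\right) = \left(-50\right) \left(-147\right) = 7350$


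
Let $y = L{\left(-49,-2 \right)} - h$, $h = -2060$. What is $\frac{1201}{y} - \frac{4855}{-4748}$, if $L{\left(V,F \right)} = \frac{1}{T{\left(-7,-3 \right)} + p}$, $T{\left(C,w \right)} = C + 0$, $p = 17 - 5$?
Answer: $\frac{78523095}{48909148} \approx 1.6055$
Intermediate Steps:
$p = 12$ ($p = 17 - 5 = 12$)
$T{\left(C,w \right)} = C$
$L{\left(V,F \right)} = \frac{1}{5}$ ($L{\left(V,F \right)} = \frac{1}{-7 + 12} = \frac{1}{5}$)
$y = \frac{10301}{5}$ ($y = \frac{1}{5} - -2060 = \frac{1}{5} + 2060 = \frac{10301}{5} \approx 2060.2$)
$\frac{1201}{y} - \frac{4855}{-4748} = \frac{1201}{\frac{10301}{5}} - \frac{4855}{-4748} = 1201 \cdot \frac{5}{10301} - - \frac{4855}{4748} = \frac{6005}{10301} + \frac{4855}{4748} = \frac{78523095}{48909148}$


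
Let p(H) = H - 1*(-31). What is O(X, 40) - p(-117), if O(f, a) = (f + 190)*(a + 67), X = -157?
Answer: 3617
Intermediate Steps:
O(f, a) = (67 + a)*(190 + f) (O(f, a) = (190 + f)*(67 + a) = (67 + a)*(190 + f))
p(H) = 31 + H (p(H) = H + 31 = 31 + H)
O(X, 40) - p(-117) = (12730 + 67*(-157) + 190*40 + 40*(-157)) - (31 - 117) = (12730 - 10519 + 7600 - 6280) - 1*(-86) = 3531 + 86 = 3617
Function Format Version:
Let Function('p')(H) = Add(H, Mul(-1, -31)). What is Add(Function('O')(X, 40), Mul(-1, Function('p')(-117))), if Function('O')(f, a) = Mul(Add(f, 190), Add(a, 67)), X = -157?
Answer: 3617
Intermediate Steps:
Function('O')(f, a) = Mul(Add(67, a), Add(190, f)) (Function('O')(f, a) = Mul(Add(190, f), Add(67, a)) = Mul(Add(67, a), Add(190, f)))
Function('p')(H) = Add(31, H) (Function('p')(H) = Add(H, 31) = Add(31, H))
Add(Function('O')(X, 40), Mul(-1, Function('p')(-117))) = Add(Add(12730, Mul(67, -157), Mul(190, 40), Mul(40, -157)), Mul(-1, Add(31, -117))) = Add(Add(12730, -10519, 7600, -6280), Mul(-1, -86)) = Add(3531, 86) = 3617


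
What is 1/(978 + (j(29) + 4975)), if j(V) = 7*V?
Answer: 1/6156 ≈ 0.00016244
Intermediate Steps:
1/(978 + (j(29) + 4975)) = 1/(978 + (7*29 + 4975)) = 1/(978 + (203 + 4975)) = 1/(978 + 5178) = 1/6156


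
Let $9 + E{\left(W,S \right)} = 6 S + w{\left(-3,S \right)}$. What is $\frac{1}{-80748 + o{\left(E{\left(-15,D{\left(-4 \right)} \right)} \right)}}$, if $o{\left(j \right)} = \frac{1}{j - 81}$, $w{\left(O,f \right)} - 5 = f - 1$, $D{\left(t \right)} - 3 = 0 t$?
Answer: $- \frac{65}{5248621} \approx -1.2384 \cdot 10^{-5}$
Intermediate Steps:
$D{\left(t \right)} = 3$ ($D{\left(t \right)} = 3 + 0 t = 3 + 0 = 3$)
$w{\left(O,f \right)} = 4 + f$ ($w{\left(O,f \right)} = 5 + \left(f - 1\right) = 5 + \left(-1 + f\right) = 4 + f$)
$E{\left(W,S \right)} = -5 + 7 S$ ($E{\left(W,S \right)} = -9 + \left(6 S + \left(4 + S\right)\right) = -9 + \left(4 + 7 S\right) = -5 + 7 S$)
$o{\left(j \right)} = \frac{1}{-81 + j}$
$\frac{1}{-80748 + o{\left(E{\left(-15,D{\left(-4 \right)} \right)} \right)}} = \frac{1}{-80748 + \frac{1}{-81 + \left(-5 + 7 \cdot 3\right)}} = \frac{1}{-80748 + \frac{1}{-81 + \left(-5 + 21\right)}} = \frac{1}{-80748 + \frac{1}{-81 + 16}} = \frac{1}{-80748 + \frac{1}{-65}} = \frac{1}{-80748 - \frac{1}{65}} = \frac{1}{- \frac{5248621}{65}} = - \frac{65}{5248621}$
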